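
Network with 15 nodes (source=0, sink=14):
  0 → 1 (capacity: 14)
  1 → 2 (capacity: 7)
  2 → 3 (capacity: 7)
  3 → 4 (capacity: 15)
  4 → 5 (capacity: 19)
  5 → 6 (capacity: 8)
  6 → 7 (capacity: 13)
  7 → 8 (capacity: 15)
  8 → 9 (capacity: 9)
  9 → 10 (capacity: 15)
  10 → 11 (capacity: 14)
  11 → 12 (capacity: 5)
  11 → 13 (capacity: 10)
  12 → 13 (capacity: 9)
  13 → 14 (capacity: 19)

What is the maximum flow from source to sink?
Maximum flow = 7

Max flow: 7

Flow assignment:
  0 → 1: 7/14
  1 → 2: 7/7
  2 → 3: 7/7
  3 → 4: 7/15
  4 → 5: 7/19
  5 → 6: 7/8
  6 → 7: 7/13
  7 → 8: 7/15
  8 → 9: 7/9
  9 → 10: 7/15
  10 → 11: 7/14
  11 → 13: 7/10
  13 → 14: 7/19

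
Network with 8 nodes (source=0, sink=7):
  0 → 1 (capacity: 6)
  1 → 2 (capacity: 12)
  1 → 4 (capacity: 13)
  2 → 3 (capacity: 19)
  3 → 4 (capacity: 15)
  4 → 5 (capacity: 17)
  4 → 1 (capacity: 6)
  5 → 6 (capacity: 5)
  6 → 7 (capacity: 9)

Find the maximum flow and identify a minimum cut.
Max flow = 5, Min cut edges: (5,6)

Maximum flow: 5
Minimum cut: (5,6)
Partition: S = [0, 1, 2, 3, 4, 5], T = [6, 7]

Max-flow min-cut theorem verified: both equal 5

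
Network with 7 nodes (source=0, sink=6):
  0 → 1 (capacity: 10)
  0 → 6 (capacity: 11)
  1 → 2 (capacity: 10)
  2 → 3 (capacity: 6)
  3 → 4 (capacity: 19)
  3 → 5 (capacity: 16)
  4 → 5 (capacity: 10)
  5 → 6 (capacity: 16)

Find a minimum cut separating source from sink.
Min cut value = 17, edges: (0,6), (2,3)

Min cut value: 17
Partition: S = [0, 1, 2], T = [3, 4, 5, 6]
Cut edges: (0,6), (2,3)

By max-flow min-cut theorem, max flow = min cut = 17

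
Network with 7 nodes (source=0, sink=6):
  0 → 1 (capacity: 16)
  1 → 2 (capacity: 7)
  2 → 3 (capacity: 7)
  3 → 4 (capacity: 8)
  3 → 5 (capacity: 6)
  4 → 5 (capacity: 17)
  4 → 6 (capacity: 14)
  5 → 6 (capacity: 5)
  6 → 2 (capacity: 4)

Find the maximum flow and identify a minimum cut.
Max flow = 7, Min cut edges: (2,3)

Maximum flow: 7
Minimum cut: (2,3)
Partition: S = [0, 1, 2], T = [3, 4, 5, 6]

Max-flow min-cut theorem verified: both equal 7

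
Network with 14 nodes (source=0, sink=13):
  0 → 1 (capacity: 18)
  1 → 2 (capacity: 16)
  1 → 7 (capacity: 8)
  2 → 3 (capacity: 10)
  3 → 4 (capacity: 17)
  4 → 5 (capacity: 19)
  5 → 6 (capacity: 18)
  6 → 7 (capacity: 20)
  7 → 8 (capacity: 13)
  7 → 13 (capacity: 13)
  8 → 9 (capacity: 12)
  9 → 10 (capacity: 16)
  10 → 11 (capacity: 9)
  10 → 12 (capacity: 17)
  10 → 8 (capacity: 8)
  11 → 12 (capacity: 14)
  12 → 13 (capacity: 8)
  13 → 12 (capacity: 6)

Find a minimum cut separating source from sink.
Min cut value = 18, edges: (1,7), (2,3)

Min cut value: 18
Partition: S = [0, 1, 2], T = [3, 4, 5, 6, 7, 8, 9, 10, 11, 12, 13]
Cut edges: (1,7), (2,3)

By max-flow min-cut theorem, max flow = min cut = 18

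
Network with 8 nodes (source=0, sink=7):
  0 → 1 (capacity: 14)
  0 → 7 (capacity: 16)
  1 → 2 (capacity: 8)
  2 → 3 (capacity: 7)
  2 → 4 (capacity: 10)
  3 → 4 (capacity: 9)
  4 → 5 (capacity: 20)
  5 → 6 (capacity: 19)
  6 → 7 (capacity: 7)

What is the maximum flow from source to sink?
Maximum flow = 23

Max flow: 23

Flow assignment:
  0 → 1: 7/14
  0 → 7: 16/16
  1 → 2: 7/8
  2 → 4: 7/10
  4 → 5: 7/20
  5 → 6: 7/19
  6 → 7: 7/7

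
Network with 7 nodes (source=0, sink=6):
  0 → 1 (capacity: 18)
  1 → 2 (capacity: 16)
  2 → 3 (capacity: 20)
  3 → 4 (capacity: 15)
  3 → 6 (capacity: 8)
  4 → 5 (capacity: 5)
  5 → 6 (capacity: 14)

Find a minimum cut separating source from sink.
Min cut value = 13, edges: (3,6), (4,5)

Min cut value: 13
Partition: S = [0, 1, 2, 3, 4], T = [5, 6]
Cut edges: (3,6), (4,5)

By max-flow min-cut theorem, max flow = min cut = 13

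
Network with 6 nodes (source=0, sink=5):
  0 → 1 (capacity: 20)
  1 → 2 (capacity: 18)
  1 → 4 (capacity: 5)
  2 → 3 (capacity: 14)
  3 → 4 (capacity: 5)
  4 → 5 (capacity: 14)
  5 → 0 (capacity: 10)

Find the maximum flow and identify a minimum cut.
Max flow = 10, Min cut edges: (1,4), (3,4)

Maximum flow: 10
Minimum cut: (1,4), (3,4)
Partition: S = [0, 1, 2, 3], T = [4, 5]

Max-flow min-cut theorem verified: both equal 10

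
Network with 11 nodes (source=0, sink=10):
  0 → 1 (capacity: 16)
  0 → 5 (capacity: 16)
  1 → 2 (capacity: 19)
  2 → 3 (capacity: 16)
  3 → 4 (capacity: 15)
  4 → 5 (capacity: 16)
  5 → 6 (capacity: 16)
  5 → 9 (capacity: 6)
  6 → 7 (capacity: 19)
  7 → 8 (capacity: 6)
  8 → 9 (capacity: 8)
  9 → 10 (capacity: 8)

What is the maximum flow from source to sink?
Maximum flow = 8

Max flow: 8

Flow assignment:
  0 → 1: 8/16
  1 → 2: 8/19
  2 → 3: 8/16
  3 → 4: 8/15
  4 → 5: 8/16
  5 → 6: 6/16
  5 → 9: 2/6
  6 → 7: 6/19
  7 → 8: 6/6
  8 → 9: 6/8
  9 → 10: 8/8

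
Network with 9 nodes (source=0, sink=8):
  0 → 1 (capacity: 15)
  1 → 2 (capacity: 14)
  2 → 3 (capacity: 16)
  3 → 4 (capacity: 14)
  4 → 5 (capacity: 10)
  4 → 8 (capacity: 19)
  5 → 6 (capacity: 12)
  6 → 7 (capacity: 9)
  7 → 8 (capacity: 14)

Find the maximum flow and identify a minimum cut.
Max flow = 14, Min cut edges: (3,4)

Maximum flow: 14
Minimum cut: (3,4)
Partition: S = [0, 1, 2, 3], T = [4, 5, 6, 7, 8]

Max-flow min-cut theorem verified: both equal 14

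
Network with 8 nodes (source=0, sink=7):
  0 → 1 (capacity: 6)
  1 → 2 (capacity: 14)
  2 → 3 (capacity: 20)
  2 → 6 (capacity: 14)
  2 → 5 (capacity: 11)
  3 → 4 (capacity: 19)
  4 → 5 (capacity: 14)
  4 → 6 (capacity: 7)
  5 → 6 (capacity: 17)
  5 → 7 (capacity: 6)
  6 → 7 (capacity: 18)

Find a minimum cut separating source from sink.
Min cut value = 6, edges: (0,1)

Min cut value: 6
Partition: S = [0], T = [1, 2, 3, 4, 5, 6, 7]
Cut edges: (0,1)

By max-flow min-cut theorem, max flow = min cut = 6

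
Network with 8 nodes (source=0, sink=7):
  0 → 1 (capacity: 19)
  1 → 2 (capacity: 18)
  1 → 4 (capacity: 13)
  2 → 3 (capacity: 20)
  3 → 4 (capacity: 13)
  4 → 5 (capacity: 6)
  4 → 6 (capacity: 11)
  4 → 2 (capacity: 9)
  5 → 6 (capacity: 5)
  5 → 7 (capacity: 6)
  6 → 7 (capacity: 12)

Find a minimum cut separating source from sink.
Min cut value = 17, edges: (4,5), (4,6)

Min cut value: 17
Partition: S = [0, 1, 2, 3, 4], T = [5, 6, 7]
Cut edges: (4,5), (4,6)

By max-flow min-cut theorem, max flow = min cut = 17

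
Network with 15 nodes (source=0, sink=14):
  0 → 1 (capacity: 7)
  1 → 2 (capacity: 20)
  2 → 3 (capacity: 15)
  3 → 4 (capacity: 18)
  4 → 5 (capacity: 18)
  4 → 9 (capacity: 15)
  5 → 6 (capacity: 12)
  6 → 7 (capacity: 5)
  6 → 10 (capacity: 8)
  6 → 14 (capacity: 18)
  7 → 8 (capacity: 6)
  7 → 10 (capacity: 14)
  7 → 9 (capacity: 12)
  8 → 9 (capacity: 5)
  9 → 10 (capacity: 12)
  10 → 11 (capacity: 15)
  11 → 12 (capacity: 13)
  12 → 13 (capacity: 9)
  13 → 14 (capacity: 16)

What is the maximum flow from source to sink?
Maximum flow = 7

Max flow: 7

Flow assignment:
  0 → 1: 7/7
  1 → 2: 7/20
  2 → 3: 7/15
  3 → 4: 7/18
  4 → 5: 7/18
  5 → 6: 7/12
  6 → 14: 7/18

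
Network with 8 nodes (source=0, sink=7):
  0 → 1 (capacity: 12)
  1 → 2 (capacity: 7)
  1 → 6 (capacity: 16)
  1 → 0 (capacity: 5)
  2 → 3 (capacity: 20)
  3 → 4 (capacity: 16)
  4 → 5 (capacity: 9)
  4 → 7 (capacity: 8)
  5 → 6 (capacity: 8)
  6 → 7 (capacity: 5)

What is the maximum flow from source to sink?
Maximum flow = 12

Max flow: 12

Flow assignment:
  0 → 1: 12/12
  1 → 2: 7/7
  1 → 6: 5/16
  2 → 3: 7/20
  3 → 4: 7/16
  4 → 7: 7/8
  6 → 7: 5/5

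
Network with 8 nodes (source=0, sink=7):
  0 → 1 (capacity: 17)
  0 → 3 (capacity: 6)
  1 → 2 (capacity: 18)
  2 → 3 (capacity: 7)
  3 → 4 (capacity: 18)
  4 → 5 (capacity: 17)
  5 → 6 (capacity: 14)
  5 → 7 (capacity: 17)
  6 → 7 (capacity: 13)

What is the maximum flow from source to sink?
Maximum flow = 13

Max flow: 13

Flow assignment:
  0 → 1: 7/17
  0 → 3: 6/6
  1 → 2: 7/18
  2 → 3: 7/7
  3 → 4: 13/18
  4 → 5: 13/17
  5 → 7: 13/17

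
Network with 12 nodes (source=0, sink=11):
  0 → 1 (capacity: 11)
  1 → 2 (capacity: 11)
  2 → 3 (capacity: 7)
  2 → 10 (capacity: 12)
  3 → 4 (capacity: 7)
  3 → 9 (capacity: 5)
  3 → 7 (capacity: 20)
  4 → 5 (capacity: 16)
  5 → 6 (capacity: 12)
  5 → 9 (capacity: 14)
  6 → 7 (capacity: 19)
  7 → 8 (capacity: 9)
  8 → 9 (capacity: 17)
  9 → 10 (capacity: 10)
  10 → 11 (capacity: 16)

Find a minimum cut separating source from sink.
Min cut value = 11, edges: (1,2)

Min cut value: 11
Partition: S = [0, 1], T = [2, 3, 4, 5, 6, 7, 8, 9, 10, 11]
Cut edges: (1,2)

By max-flow min-cut theorem, max flow = min cut = 11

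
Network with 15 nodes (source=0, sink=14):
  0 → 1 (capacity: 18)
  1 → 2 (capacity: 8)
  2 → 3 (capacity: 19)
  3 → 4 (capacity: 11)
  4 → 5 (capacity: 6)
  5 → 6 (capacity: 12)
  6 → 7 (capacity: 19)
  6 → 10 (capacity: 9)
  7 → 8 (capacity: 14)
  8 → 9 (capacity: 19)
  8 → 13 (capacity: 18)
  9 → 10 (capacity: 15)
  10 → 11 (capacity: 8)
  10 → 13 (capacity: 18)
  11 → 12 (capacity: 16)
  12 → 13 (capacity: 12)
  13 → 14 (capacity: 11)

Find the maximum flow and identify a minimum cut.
Max flow = 6, Min cut edges: (4,5)

Maximum flow: 6
Minimum cut: (4,5)
Partition: S = [0, 1, 2, 3, 4], T = [5, 6, 7, 8, 9, 10, 11, 12, 13, 14]

Max-flow min-cut theorem verified: both equal 6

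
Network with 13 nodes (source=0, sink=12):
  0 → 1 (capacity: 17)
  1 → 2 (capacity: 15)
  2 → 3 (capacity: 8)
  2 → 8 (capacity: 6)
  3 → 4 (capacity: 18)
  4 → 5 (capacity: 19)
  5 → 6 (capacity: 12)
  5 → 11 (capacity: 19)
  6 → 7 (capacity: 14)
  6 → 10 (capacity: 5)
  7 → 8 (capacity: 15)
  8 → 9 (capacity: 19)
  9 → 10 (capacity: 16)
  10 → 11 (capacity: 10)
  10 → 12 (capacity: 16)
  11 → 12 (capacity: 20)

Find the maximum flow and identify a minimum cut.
Max flow = 14, Min cut edges: (2,3), (2,8)

Maximum flow: 14
Minimum cut: (2,3), (2,8)
Partition: S = [0, 1, 2], T = [3, 4, 5, 6, 7, 8, 9, 10, 11, 12]

Max-flow min-cut theorem verified: both equal 14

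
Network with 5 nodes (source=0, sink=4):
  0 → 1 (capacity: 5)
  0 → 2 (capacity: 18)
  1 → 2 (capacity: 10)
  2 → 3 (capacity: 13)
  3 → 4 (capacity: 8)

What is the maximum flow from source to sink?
Maximum flow = 8

Max flow: 8

Flow assignment:
  0 → 1: 5/5
  0 → 2: 3/18
  1 → 2: 5/10
  2 → 3: 8/13
  3 → 4: 8/8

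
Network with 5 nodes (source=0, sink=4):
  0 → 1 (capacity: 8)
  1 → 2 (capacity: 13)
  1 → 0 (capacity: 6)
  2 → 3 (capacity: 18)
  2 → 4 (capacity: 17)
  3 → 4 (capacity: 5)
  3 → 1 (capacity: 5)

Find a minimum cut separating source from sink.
Min cut value = 8, edges: (0,1)

Min cut value: 8
Partition: S = [0], T = [1, 2, 3, 4]
Cut edges: (0,1)

By max-flow min-cut theorem, max flow = min cut = 8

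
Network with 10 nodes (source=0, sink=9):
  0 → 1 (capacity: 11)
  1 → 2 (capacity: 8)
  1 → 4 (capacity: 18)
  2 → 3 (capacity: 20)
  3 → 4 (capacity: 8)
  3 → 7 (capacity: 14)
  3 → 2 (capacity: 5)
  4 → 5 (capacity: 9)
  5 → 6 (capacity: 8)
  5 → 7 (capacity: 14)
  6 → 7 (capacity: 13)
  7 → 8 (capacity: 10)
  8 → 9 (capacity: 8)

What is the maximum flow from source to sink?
Maximum flow = 8

Max flow: 8

Flow assignment:
  0 → 1: 8/11
  1 → 2: 5/8
  1 → 4: 3/18
  2 → 3: 5/20
  3 → 7: 5/14
  4 → 5: 3/9
  5 → 7: 3/14
  7 → 8: 8/10
  8 → 9: 8/8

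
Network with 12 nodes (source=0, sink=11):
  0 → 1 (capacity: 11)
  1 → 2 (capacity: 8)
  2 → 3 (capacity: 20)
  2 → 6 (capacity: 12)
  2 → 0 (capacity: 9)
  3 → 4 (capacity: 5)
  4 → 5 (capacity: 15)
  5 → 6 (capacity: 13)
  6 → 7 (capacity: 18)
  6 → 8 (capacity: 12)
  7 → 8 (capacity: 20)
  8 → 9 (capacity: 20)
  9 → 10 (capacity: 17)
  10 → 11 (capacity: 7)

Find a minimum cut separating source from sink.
Min cut value = 7, edges: (10,11)

Min cut value: 7
Partition: S = [0, 1, 2, 3, 4, 5, 6, 7, 8, 9, 10], T = [11]
Cut edges: (10,11)

By max-flow min-cut theorem, max flow = min cut = 7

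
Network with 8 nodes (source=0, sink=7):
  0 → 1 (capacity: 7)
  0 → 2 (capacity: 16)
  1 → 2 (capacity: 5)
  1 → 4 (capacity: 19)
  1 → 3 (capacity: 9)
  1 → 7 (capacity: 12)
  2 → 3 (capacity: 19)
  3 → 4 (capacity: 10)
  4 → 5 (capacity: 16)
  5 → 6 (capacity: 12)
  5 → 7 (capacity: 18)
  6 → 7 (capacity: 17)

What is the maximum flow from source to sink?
Maximum flow = 17

Max flow: 17

Flow assignment:
  0 → 1: 7/7
  0 → 2: 10/16
  1 → 7: 7/12
  2 → 3: 10/19
  3 → 4: 10/10
  4 → 5: 10/16
  5 → 7: 10/18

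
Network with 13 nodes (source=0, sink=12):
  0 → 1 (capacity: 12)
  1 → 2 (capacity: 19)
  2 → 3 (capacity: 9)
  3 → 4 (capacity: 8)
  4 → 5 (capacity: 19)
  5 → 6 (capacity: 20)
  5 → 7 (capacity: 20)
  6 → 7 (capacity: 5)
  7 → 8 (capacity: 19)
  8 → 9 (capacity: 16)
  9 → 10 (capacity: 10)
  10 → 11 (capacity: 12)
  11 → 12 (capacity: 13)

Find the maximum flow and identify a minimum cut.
Max flow = 8, Min cut edges: (3,4)

Maximum flow: 8
Minimum cut: (3,4)
Partition: S = [0, 1, 2, 3], T = [4, 5, 6, 7, 8, 9, 10, 11, 12]

Max-flow min-cut theorem verified: both equal 8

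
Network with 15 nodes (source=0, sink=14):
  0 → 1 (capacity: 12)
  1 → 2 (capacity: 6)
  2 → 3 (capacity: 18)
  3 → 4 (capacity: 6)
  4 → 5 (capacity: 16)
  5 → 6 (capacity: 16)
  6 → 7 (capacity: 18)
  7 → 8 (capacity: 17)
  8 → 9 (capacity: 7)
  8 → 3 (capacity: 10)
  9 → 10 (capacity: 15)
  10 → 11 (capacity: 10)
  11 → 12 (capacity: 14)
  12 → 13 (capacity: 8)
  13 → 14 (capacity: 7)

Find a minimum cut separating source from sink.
Min cut value = 6, edges: (3,4)

Min cut value: 6
Partition: S = [0, 1, 2, 3], T = [4, 5, 6, 7, 8, 9, 10, 11, 12, 13, 14]
Cut edges: (3,4)

By max-flow min-cut theorem, max flow = min cut = 6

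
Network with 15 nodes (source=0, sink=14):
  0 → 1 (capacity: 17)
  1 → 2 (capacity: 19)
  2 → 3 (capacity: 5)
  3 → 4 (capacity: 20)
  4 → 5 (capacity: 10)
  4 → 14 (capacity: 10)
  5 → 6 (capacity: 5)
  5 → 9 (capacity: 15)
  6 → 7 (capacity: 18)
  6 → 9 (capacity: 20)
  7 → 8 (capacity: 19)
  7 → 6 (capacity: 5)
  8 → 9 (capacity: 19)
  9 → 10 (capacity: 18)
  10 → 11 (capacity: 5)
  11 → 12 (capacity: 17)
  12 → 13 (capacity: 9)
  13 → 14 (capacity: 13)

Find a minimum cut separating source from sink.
Min cut value = 5, edges: (2,3)

Min cut value: 5
Partition: S = [0, 1, 2], T = [3, 4, 5, 6, 7, 8, 9, 10, 11, 12, 13, 14]
Cut edges: (2,3)

By max-flow min-cut theorem, max flow = min cut = 5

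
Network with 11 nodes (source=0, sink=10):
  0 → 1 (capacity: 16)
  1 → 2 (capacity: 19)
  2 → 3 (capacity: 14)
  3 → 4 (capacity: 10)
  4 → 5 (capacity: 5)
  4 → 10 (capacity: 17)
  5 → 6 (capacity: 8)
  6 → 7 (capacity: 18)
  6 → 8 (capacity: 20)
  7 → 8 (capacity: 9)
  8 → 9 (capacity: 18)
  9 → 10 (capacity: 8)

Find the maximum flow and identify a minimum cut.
Max flow = 10, Min cut edges: (3,4)

Maximum flow: 10
Minimum cut: (3,4)
Partition: S = [0, 1, 2, 3], T = [4, 5, 6, 7, 8, 9, 10]

Max-flow min-cut theorem verified: both equal 10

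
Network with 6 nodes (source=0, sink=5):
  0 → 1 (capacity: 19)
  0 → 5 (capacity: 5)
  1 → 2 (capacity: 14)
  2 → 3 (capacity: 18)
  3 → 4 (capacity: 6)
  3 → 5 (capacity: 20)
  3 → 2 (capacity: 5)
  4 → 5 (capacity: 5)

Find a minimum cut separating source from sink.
Min cut value = 19, edges: (0,5), (1,2)

Min cut value: 19
Partition: S = [0, 1], T = [2, 3, 4, 5]
Cut edges: (0,5), (1,2)

By max-flow min-cut theorem, max flow = min cut = 19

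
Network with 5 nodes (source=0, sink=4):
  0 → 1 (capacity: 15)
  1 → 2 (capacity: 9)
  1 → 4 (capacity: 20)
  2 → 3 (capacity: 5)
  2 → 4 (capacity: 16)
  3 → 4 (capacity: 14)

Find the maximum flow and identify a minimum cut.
Max flow = 15, Min cut edges: (0,1)

Maximum flow: 15
Minimum cut: (0,1)
Partition: S = [0], T = [1, 2, 3, 4]

Max-flow min-cut theorem verified: both equal 15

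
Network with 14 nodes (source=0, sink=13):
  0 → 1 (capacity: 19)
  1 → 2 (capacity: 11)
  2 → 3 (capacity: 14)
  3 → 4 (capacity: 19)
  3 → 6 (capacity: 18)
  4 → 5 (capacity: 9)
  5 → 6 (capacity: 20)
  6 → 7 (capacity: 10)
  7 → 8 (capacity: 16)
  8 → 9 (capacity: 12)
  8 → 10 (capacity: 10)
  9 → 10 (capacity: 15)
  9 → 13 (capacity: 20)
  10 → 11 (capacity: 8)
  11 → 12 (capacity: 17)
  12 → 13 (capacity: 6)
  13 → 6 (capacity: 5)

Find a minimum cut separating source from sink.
Min cut value = 10, edges: (6,7)

Min cut value: 10
Partition: S = [0, 1, 2, 3, 4, 5, 6], T = [7, 8, 9, 10, 11, 12, 13]
Cut edges: (6,7)

By max-flow min-cut theorem, max flow = min cut = 10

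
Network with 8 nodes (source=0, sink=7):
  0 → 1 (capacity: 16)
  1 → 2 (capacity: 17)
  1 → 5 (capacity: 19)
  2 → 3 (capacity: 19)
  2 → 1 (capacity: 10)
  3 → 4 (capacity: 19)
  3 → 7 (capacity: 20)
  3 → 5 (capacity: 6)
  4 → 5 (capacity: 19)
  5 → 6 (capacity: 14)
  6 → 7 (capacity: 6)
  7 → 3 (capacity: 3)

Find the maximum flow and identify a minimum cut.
Max flow = 16, Min cut edges: (0,1)

Maximum flow: 16
Minimum cut: (0,1)
Partition: S = [0], T = [1, 2, 3, 4, 5, 6, 7]

Max-flow min-cut theorem verified: both equal 16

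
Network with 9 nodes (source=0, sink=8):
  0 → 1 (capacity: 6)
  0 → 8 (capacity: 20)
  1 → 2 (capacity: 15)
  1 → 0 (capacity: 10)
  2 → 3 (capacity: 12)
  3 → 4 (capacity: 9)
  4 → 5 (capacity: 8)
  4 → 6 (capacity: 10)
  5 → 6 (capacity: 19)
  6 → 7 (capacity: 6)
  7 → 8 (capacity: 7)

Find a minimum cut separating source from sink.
Min cut value = 26, edges: (0,8), (6,7)

Min cut value: 26
Partition: S = [0, 1, 2, 3, 4, 5, 6], T = [7, 8]
Cut edges: (0,8), (6,7)

By max-flow min-cut theorem, max flow = min cut = 26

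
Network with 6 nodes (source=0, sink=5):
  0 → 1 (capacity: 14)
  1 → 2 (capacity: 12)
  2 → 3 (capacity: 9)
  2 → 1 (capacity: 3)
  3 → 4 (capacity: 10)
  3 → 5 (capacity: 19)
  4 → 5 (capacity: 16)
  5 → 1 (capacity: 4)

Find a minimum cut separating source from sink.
Min cut value = 9, edges: (2,3)

Min cut value: 9
Partition: S = [0, 1, 2], T = [3, 4, 5]
Cut edges: (2,3)

By max-flow min-cut theorem, max flow = min cut = 9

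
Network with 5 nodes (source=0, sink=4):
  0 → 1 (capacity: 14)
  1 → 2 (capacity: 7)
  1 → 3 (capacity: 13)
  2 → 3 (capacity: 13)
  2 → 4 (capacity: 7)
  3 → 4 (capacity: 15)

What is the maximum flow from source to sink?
Maximum flow = 14

Max flow: 14

Flow assignment:
  0 → 1: 14/14
  1 → 2: 7/7
  1 → 3: 7/13
  2 → 4: 7/7
  3 → 4: 7/15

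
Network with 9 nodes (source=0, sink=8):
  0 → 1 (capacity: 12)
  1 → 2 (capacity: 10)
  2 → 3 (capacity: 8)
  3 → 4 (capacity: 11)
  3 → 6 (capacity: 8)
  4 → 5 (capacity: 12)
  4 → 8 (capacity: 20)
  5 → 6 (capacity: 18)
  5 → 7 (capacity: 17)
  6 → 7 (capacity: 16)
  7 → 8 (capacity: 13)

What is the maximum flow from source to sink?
Maximum flow = 8

Max flow: 8

Flow assignment:
  0 → 1: 8/12
  1 → 2: 8/10
  2 → 3: 8/8
  3 → 4: 8/11
  4 → 8: 8/20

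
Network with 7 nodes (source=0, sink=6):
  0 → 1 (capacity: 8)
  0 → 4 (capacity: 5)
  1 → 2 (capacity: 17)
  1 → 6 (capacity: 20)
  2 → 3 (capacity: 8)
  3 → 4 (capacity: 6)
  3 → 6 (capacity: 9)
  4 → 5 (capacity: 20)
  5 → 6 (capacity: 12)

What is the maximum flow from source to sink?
Maximum flow = 13

Max flow: 13

Flow assignment:
  0 → 1: 8/8
  0 → 4: 5/5
  1 → 6: 8/20
  4 → 5: 5/20
  5 → 6: 5/12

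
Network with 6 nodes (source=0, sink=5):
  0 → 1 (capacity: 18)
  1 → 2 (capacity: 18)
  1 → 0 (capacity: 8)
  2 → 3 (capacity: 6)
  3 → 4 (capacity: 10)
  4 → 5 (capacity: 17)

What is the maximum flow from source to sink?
Maximum flow = 6

Max flow: 6

Flow assignment:
  0 → 1: 6/18
  1 → 2: 6/18
  2 → 3: 6/6
  3 → 4: 6/10
  4 → 5: 6/17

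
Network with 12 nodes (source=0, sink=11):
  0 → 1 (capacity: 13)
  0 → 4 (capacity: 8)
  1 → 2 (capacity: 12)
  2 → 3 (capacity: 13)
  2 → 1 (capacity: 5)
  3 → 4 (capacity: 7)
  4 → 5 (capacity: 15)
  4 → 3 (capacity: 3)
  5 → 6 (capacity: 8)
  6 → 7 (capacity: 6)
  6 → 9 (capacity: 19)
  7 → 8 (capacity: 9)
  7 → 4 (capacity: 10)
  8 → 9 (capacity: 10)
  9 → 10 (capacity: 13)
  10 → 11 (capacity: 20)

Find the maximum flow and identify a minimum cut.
Max flow = 8, Min cut edges: (5,6)

Maximum flow: 8
Minimum cut: (5,6)
Partition: S = [0, 1, 2, 3, 4, 5], T = [6, 7, 8, 9, 10, 11]

Max-flow min-cut theorem verified: both equal 8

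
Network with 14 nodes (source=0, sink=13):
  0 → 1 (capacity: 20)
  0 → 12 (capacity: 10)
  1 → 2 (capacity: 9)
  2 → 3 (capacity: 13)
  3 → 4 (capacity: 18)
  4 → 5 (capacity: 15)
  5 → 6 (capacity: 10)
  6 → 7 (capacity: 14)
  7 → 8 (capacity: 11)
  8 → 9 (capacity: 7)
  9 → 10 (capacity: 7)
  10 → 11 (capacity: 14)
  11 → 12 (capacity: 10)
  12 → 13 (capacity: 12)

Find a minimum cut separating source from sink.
Min cut value = 12, edges: (12,13)

Min cut value: 12
Partition: S = [0, 1, 2, 3, 4, 5, 6, 7, 8, 9, 10, 11, 12], T = [13]
Cut edges: (12,13)

By max-flow min-cut theorem, max flow = min cut = 12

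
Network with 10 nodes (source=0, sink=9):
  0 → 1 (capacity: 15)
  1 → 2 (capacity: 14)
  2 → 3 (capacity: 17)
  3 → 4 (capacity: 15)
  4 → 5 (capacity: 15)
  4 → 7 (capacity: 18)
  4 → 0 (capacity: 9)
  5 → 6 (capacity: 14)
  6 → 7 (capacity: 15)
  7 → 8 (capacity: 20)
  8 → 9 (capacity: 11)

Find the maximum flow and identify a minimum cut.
Max flow = 11, Min cut edges: (8,9)

Maximum flow: 11
Minimum cut: (8,9)
Partition: S = [0, 1, 2, 3, 4, 5, 6, 7, 8], T = [9]

Max-flow min-cut theorem verified: both equal 11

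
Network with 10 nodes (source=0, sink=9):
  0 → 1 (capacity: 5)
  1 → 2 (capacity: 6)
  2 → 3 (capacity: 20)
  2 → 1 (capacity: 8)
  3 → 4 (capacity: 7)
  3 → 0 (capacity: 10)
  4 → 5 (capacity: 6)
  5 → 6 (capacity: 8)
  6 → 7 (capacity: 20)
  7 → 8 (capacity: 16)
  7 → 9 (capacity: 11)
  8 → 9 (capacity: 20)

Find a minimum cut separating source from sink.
Min cut value = 5, edges: (0,1)

Min cut value: 5
Partition: S = [0], T = [1, 2, 3, 4, 5, 6, 7, 8, 9]
Cut edges: (0,1)

By max-flow min-cut theorem, max flow = min cut = 5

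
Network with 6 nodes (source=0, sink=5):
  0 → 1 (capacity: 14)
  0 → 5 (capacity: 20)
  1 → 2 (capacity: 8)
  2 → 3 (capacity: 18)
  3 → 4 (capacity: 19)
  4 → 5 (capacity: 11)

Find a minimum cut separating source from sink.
Min cut value = 28, edges: (0,5), (1,2)

Min cut value: 28
Partition: S = [0, 1], T = [2, 3, 4, 5]
Cut edges: (0,5), (1,2)

By max-flow min-cut theorem, max flow = min cut = 28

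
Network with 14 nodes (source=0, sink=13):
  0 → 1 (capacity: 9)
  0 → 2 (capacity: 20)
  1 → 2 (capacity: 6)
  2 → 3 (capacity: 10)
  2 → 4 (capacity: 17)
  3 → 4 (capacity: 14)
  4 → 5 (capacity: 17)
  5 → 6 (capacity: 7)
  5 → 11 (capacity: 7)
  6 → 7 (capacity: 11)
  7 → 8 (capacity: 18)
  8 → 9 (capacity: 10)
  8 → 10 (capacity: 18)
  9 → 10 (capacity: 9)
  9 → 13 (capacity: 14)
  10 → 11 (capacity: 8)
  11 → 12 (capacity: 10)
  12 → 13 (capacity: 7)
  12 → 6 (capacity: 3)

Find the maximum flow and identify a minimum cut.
Max flow = 14, Min cut edges: (5,6), (5,11)

Maximum flow: 14
Minimum cut: (5,6), (5,11)
Partition: S = [0, 1, 2, 3, 4, 5], T = [6, 7, 8, 9, 10, 11, 12, 13]

Max-flow min-cut theorem verified: both equal 14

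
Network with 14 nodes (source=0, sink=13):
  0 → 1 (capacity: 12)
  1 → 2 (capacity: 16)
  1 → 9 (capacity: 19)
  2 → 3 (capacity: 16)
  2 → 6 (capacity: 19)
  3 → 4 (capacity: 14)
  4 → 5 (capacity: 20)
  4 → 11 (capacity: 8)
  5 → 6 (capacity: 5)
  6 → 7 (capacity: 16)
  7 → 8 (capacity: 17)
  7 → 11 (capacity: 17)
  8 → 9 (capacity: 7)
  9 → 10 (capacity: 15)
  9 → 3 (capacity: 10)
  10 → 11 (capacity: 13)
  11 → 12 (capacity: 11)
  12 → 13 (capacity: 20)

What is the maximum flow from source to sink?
Maximum flow = 11

Max flow: 11

Flow assignment:
  0 → 1: 11/12
  1 → 9: 11/19
  9 → 10: 11/15
  10 → 11: 11/13
  11 → 12: 11/11
  12 → 13: 11/20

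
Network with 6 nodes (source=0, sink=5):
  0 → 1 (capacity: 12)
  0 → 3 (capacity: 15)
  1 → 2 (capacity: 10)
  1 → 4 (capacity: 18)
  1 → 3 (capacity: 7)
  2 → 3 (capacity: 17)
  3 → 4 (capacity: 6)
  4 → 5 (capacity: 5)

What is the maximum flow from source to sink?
Maximum flow = 5

Max flow: 5

Flow assignment:
  0 → 3: 5/15
  3 → 4: 5/6
  4 → 5: 5/5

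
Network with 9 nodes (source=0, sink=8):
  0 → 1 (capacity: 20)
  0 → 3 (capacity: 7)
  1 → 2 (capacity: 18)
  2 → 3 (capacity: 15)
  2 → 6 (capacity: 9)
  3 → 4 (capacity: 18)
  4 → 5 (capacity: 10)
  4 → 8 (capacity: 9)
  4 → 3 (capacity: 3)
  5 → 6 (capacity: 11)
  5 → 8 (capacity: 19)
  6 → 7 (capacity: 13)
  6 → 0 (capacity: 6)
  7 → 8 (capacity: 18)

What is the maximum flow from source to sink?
Maximum flow = 25

Max flow: 25

Flow assignment:
  0 → 1: 18/20
  0 → 3: 7/7
  1 → 2: 18/18
  2 → 3: 11/15
  2 → 6: 7/9
  3 → 4: 18/18
  4 → 5: 9/10
  4 → 8: 9/9
  5 → 8: 9/19
  6 → 7: 7/13
  7 → 8: 7/18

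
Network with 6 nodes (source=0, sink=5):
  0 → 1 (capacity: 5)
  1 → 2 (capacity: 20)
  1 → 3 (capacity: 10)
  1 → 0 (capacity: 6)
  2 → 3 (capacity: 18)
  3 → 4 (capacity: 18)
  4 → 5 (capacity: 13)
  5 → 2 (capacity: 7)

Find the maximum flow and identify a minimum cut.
Max flow = 5, Min cut edges: (0,1)

Maximum flow: 5
Minimum cut: (0,1)
Partition: S = [0], T = [1, 2, 3, 4, 5]

Max-flow min-cut theorem verified: both equal 5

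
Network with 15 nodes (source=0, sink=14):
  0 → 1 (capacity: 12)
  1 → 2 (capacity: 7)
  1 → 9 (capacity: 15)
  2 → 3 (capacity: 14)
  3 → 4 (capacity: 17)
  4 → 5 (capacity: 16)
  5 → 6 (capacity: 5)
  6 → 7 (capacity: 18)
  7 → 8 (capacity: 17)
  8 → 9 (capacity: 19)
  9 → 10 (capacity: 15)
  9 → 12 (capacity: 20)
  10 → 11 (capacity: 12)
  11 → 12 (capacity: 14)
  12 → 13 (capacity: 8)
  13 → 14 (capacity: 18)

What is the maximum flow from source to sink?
Maximum flow = 8

Max flow: 8

Flow assignment:
  0 → 1: 8/12
  1 → 9: 8/15
  9 → 12: 8/20
  12 → 13: 8/8
  13 → 14: 8/18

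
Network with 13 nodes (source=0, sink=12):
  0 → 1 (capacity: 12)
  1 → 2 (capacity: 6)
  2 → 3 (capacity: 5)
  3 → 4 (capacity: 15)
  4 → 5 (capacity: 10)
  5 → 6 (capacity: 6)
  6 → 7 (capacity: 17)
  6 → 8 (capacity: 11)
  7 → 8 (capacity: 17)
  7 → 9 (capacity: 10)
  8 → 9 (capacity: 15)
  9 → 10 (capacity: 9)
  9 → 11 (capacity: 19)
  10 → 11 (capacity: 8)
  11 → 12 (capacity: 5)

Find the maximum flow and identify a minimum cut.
Max flow = 5, Min cut edges: (11,12)

Maximum flow: 5
Minimum cut: (11,12)
Partition: S = [0, 1, 2, 3, 4, 5, 6, 7, 8, 9, 10, 11], T = [12]

Max-flow min-cut theorem verified: both equal 5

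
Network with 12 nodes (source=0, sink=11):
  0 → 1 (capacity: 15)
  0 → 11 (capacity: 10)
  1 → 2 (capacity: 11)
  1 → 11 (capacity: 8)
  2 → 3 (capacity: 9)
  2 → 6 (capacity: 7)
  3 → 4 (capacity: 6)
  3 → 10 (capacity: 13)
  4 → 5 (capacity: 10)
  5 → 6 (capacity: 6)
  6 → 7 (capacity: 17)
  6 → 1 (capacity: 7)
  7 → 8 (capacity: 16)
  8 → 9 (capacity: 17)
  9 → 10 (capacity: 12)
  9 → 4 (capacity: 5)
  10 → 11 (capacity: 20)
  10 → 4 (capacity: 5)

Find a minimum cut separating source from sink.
Min cut value = 25, edges: (0,1), (0,11)

Min cut value: 25
Partition: S = [0], T = [1, 2, 3, 4, 5, 6, 7, 8, 9, 10, 11]
Cut edges: (0,1), (0,11)

By max-flow min-cut theorem, max flow = min cut = 25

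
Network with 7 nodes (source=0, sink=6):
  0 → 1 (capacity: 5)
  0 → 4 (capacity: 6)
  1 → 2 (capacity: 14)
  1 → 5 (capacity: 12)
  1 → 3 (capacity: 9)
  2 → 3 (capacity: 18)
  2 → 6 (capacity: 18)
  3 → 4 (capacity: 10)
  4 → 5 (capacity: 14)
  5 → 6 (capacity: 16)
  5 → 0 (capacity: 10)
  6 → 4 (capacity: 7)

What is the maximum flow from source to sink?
Maximum flow = 11

Max flow: 11

Flow assignment:
  0 → 1: 5/5
  0 → 4: 6/6
  1 → 2: 5/14
  2 → 6: 5/18
  4 → 5: 6/14
  5 → 6: 6/16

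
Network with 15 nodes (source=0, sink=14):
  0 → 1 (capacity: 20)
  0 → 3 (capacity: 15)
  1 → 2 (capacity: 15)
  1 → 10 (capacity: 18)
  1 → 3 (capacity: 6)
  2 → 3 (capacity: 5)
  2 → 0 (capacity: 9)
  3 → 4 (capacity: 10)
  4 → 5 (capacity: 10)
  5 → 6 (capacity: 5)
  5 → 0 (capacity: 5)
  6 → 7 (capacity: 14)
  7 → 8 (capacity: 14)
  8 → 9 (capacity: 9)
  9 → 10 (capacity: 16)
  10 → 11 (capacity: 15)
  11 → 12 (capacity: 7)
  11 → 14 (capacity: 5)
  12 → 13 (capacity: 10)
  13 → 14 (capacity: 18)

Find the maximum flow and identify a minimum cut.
Max flow = 12, Min cut edges: (11,12), (11,14)

Maximum flow: 12
Minimum cut: (11,12), (11,14)
Partition: S = [0, 1, 2, 3, 4, 5, 6, 7, 8, 9, 10, 11], T = [12, 13, 14]

Max-flow min-cut theorem verified: both equal 12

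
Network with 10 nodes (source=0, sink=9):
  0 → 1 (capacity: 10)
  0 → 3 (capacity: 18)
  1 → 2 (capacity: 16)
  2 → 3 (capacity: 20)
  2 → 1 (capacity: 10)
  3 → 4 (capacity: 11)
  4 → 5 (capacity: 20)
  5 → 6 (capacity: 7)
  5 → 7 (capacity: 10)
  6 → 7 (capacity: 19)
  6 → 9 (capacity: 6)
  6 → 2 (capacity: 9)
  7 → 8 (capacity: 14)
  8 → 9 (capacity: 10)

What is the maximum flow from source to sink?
Maximum flow = 11

Max flow: 11

Flow assignment:
  0 → 1: 10/10
  0 → 3: 1/18
  1 → 2: 10/16
  2 → 3: 10/20
  3 → 4: 11/11
  4 → 5: 11/20
  5 → 6: 7/7
  5 → 7: 4/10
  6 → 7: 1/19
  6 → 9: 6/6
  7 → 8: 5/14
  8 → 9: 5/10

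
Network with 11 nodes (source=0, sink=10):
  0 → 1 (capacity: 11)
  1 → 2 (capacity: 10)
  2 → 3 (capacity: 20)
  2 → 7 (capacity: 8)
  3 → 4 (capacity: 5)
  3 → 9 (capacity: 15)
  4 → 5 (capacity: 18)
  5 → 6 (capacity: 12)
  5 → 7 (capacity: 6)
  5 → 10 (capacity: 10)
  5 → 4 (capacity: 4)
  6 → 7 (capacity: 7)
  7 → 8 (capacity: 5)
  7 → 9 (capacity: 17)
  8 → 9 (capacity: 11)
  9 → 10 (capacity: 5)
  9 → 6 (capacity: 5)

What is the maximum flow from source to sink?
Maximum flow = 10

Max flow: 10

Flow assignment:
  0 → 1: 10/11
  1 → 2: 10/10
  2 → 3: 10/20
  3 → 4: 5/5
  3 → 9: 5/15
  4 → 5: 5/18
  5 → 10: 5/10
  9 → 10: 5/5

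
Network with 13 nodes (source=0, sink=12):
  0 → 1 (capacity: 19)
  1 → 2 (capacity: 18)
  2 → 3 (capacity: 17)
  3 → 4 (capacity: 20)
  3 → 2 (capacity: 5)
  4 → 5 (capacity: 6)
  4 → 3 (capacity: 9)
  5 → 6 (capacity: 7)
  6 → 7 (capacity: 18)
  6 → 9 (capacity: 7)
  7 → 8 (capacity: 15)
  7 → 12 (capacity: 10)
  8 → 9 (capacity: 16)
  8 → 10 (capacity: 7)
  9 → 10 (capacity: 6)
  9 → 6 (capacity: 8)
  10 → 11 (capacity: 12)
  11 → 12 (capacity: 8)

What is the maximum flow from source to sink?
Maximum flow = 6

Max flow: 6

Flow assignment:
  0 → 1: 6/19
  1 → 2: 6/18
  2 → 3: 6/17
  3 → 4: 6/20
  4 → 5: 6/6
  5 → 6: 6/7
  6 → 7: 6/18
  7 → 12: 6/10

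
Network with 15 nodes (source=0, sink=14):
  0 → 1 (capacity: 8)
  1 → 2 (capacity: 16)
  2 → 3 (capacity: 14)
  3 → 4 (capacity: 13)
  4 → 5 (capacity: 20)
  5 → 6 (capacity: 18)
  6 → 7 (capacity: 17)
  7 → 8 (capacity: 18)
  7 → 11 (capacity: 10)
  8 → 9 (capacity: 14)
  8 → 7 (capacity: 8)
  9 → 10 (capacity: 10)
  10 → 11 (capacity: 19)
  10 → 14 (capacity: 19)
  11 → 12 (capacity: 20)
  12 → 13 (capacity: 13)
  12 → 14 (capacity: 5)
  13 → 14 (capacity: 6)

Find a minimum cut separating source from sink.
Min cut value = 8, edges: (0,1)

Min cut value: 8
Partition: S = [0], T = [1, 2, 3, 4, 5, 6, 7, 8, 9, 10, 11, 12, 13, 14]
Cut edges: (0,1)

By max-flow min-cut theorem, max flow = min cut = 8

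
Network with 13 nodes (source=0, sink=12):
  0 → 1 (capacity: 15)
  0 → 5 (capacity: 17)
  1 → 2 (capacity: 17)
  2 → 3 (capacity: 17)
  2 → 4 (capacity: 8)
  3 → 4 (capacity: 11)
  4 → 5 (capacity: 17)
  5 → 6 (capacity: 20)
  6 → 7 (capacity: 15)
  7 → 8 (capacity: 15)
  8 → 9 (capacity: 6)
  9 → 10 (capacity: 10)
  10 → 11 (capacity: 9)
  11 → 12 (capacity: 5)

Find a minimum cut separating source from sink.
Min cut value = 5, edges: (11,12)

Min cut value: 5
Partition: S = [0, 1, 2, 3, 4, 5, 6, 7, 8, 9, 10, 11], T = [12]
Cut edges: (11,12)

By max-flow min-cut theorem, max flow = min cut = 5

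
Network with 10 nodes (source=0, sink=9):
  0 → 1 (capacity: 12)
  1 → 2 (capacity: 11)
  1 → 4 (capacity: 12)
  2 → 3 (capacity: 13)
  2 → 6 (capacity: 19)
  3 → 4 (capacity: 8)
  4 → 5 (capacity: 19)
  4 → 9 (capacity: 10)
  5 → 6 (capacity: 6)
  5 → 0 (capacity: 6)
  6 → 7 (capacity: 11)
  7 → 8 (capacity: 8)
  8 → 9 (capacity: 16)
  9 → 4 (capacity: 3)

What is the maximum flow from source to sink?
Maximum flow = 12

Max flow: 12

Flow assignment:
  0 → 1: 12/12
  1 → 2: 2/11
  1 → 4: 10/12
  2 → 6: 2/19
  4 → 9: 10/10
  6 → 7: 2/11
  7 → 8: 2/8
  8 → 9: 2/16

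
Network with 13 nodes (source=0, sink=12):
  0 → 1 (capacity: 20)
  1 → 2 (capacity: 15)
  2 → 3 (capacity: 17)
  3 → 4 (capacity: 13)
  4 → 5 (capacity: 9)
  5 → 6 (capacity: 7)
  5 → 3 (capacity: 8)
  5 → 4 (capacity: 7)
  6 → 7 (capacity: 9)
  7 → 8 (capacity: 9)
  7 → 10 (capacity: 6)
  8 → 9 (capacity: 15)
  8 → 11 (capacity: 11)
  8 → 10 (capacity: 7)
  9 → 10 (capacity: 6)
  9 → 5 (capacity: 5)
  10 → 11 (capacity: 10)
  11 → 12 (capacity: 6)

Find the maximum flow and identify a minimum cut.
Max flow = 6, Min cut edges: (11,12)

Maximum flow: 6
Minimum cut: (11,12)
Partition: S = [0, 1, 2, 3, 4, 5, 6, 7, 8, 9, 10, 11], T = [12]

Max-flow min-cut theorem verified: both equal 6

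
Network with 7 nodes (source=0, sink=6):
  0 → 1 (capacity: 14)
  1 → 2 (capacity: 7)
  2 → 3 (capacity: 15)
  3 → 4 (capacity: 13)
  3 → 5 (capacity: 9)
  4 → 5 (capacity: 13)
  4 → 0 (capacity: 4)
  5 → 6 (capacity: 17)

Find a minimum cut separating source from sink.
Min cut value = 7, edges: (1,2)

Min cut value: 7
Partition: S = [0, 1], T = [2, 3, 4, 5, 6]
Cut edges: (1,2)

By max-flow min-cut theorem, max flow = min cut = 7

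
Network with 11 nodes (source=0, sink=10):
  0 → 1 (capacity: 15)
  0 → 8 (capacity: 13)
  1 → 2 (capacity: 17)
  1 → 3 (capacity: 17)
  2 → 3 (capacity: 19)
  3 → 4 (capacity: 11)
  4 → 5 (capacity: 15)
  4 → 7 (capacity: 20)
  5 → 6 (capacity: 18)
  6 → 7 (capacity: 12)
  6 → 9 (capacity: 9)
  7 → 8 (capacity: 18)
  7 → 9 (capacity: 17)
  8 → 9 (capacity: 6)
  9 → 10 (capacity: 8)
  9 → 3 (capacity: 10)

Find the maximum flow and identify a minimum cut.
Max flow = 8, Min cut edges: (9,10)

Maximum flow: 8
Minimum cut: (9,10)
Partition: S = [0, 1, 2, 3, 4, 5, 6, 7, 8, 9], T = [10]

Max-flow min-cut theorem verified: both equal 8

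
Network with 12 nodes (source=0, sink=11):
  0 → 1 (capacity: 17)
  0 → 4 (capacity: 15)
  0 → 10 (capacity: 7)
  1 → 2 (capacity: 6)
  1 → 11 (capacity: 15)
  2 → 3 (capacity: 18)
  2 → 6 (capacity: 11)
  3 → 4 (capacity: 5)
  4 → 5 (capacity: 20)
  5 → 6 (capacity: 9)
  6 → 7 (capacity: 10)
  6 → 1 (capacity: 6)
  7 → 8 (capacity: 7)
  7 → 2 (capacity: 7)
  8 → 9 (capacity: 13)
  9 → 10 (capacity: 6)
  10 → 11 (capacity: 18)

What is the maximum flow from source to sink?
Maximum flow = 28

Max flow: 28

Flow assignment:
  0 → 1: 12/17
  0 → 4: 9/15
  0 → 10: 7/7
  1 → 2: 3/6
  1 → 11: 15/15
  2 → 6: 3/11
  4 → 5: 9/20
  5 → 6: 9/9
  6 → 7: 6/10
  6 → 1: 6/6
  7 → 8: 6/7
  8 → 9: 6/13
  9 → 10: 6/6
  10 → 11: 13/18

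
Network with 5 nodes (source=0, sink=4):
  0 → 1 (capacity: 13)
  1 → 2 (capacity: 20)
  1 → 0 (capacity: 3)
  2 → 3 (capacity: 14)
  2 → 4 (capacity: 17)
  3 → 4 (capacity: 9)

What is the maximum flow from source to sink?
Maximum flow = 13

Max flow: 13

Flow assignment:
  0 → 1: 13/13
  1 → 2: 13/20
  2 → 4: 13/17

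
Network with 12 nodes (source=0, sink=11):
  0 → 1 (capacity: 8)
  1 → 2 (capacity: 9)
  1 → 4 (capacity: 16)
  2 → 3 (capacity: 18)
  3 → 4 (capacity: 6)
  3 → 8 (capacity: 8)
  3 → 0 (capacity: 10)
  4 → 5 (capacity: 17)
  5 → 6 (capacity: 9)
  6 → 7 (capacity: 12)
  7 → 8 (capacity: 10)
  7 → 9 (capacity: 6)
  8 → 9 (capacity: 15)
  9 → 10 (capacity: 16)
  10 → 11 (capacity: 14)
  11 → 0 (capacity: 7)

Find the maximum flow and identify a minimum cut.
Max flow = 8, Min cut edges: (0,1)

Maximum flow: 8
Minimum cut: (0,1)
Partition: S = [0], T = [1, 2, 3, 4, 5, 6, 7, 8, 9, 10, 11]

Max-flow min-cut theorem verified: both equal 8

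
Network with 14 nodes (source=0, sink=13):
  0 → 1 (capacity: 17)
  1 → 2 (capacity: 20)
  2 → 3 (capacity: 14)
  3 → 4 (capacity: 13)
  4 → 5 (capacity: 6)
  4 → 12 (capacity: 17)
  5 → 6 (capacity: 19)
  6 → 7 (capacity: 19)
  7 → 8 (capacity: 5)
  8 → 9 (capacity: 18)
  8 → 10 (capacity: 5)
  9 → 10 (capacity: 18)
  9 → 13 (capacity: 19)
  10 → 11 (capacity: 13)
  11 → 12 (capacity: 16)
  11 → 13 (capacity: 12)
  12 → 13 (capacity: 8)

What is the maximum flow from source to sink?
Maximum flow = 13

Max flow: 13

Flow assignment:
  0 → 1: 13/17
  1 → 2: 13/20
  2 → 3: 13/14
  3 → 4: 13/13
  4 → 5: 5/6
  4 → 12: 8/17
  5 → 6: 5/19
  6 → 7: 5/19
  7 → 8: 5/5
  8 → 9: 5/18
  9 → 13: 5/19
  12 → 13: 8/8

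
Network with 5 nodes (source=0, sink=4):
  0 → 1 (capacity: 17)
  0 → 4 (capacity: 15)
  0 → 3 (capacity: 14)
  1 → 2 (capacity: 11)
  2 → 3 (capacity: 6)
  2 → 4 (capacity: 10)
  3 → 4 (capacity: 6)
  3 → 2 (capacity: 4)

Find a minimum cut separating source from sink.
Min cut value = 31, edges: (0,4), (2,4), (3,4)

Min cut value: 31
Partition: S = [0, 1, 2, 3], T = [4]
Cut edges: (0,4), (2,4), (3,4)

By max-flow min-cut theorem, max flow = min cut = 31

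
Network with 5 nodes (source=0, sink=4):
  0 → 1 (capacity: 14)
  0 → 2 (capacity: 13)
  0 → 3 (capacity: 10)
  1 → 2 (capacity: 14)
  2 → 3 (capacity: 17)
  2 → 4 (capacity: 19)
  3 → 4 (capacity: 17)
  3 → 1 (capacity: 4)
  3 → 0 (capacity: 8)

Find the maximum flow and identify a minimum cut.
Max flow = 36, Min cut edges: (2,4), (3,4)

Maximum flow: 36
Minimum cut: (2,4), (3,4)
Partition: S = [0, 1, 2, 3], T = [4]

Max-flow min-cut theorem verified: both equal 36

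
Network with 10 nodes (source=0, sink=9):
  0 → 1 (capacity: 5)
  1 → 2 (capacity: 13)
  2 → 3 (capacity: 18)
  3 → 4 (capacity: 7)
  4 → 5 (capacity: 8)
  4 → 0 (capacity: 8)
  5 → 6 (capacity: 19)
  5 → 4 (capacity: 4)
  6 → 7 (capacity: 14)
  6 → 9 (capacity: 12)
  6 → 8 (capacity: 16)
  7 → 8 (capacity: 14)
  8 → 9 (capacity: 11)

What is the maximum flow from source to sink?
Maximum flow = 5

Max flow: 5

Flow assignment:
  0 → 1: 5/5
  1 → 2: 5/13
  2 → 3: 5/18
  3 → 4: 5/7
  4 → 5: 5/8
  5 → 6: 5/19
  6 → 9: 5/12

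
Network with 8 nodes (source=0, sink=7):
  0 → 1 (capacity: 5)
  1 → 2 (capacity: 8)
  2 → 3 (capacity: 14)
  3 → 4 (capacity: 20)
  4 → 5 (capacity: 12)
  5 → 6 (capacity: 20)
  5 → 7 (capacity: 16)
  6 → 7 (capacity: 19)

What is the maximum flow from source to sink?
Maximum flow = 5

Max flow: 5

Flow assignment:
  0 → 1: 5/5
  1 → 2: 5/8
  2 → 3: 5/14
  3 → 4: 5/20
  4 → 5: 5/12
  5 → 7: 5/16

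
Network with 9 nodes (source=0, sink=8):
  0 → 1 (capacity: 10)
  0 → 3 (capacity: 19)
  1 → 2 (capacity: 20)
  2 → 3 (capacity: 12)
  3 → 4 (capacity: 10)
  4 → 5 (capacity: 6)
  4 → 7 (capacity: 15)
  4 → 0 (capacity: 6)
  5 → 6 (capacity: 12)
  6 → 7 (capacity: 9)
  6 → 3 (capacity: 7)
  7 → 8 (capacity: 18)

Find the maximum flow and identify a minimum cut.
Max flow = 10, Min cut edges: (3,4)

Maximum flow: 10
Minimum cut: (3,4)
Partition: S = [0, 1, 2, 3], T = [4, 5, 6, 7, 8]

Max-flow min-cut theorem verified: both equal 10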